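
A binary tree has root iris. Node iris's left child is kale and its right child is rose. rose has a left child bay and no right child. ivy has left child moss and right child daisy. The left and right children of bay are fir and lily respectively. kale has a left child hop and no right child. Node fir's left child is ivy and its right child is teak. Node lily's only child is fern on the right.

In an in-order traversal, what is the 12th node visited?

rose

In-order visits the left subtree, then the node, then the right subtree.
At iris: go left to kale.
  At kale: go left to hop.
    hop is a leaf — visit hop.
  Visit kale.
  At kale: no right child.
Visit iris.
At iris: go right to rose.
  At rose: go left to bay.
    At bay: go left to fir.
      At fir: go left to ivy.
        At ivy: go left to moss.
          moss is a leaf — visit moss.
        Visit ivy.
        At ivy: go right to daisy.
          daisy is a leaf — visit daisy.
      Visit fir.
      At fir: go right to teak.
        teak is a leaf — visit teak.
    Visit bay.
    At bay: go right to lily.
      At lily: no left child.
      Visit lily.
      At lily: go right to fern.
        fern is a leaf — visit fern.
  Visit rose.
  At rose: no right child.
Full in-order sequence: hop, kale, iris, moss, ivy, daisy, fir, teak, bay, lily, fern, rose.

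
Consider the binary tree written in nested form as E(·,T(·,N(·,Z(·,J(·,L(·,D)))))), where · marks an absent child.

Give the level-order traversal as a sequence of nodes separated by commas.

E, T, N, Z, J, L, D

Level-order visits nodes level by level from the root, left to right within each level.
Level 0: E
Level 1: T
Level 2: N
Level 3: Z
Level 4: J
Level 5: L
Level 6: D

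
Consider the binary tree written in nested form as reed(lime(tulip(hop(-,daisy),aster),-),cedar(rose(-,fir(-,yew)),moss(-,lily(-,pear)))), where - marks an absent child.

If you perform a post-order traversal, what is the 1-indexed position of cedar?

Post-order visits the left subtree, then the right subtree, then the node.
At reed: go left to lime.
  At lime: go left to tulip.
    At tulip: go left to hop.
      At hop: no left child.
      At hop: go right to daisy.
        daisy is a leaf — visit daisy.
      Visit hop.
    At tulip: go right to aster.
      aster is a leaf — visit aster.
    Visit tulip.
  At lime: no right child.
  Visit lime.
At reed: go right to cedar.
  At cedar: go left to rose.
    At rose: no left child.
    At rose: go right to fir.
      At fir: no left child.
      At fir: go right to yew.
        yew is a leaf — visit yew.
      Visit fir.
    Visit rose.
  At cedar: go right to moss.
    At moss: no left child.
    At moss: go right to lily.
      At lily: no left child.
      At lily: go right to pear.
        pear is a leaf — visit pear.
      Visit lily.
    Visit moss.
  Visit cedar.
Visit reed.
Full post-order sequence: daisy, hop, aster, tulip, lime, yew, fir, rose, pear, lily, moss, cedar, reed.

12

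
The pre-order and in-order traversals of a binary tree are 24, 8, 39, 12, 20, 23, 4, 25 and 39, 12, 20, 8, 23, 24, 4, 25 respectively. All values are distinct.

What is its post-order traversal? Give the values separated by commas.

20, 12, 39, 23, 8, 25, 4, 24

The first element of pre-order is the root; it splits in-order into left and right subtrees.
Root 24: left subtree has 5 nodes {39, 12, 20, 8, 23}, right has 2 {4, 25}.
  Root 8: left subtree has 3 nodes {39, 12, 20}, right has 1 {23}.
    Root 39: left subtree has 0 nodes { }, right has 2 {12, 20}.
      Root 12: left subtree has 0 nodes { }, right has 1 {20}.
  Root 4: left subtree has 0 nodes { }, right has 1 {25}.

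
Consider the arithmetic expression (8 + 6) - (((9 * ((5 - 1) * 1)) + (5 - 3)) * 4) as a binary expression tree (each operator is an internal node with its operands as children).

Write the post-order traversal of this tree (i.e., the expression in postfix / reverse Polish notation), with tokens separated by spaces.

8 6 + 9 5 1 - 1 * * 5 3 - + 4 * -

Post-order on an expression tree gives postfix notation: for each operator, emit left operand, right operand, then the operator.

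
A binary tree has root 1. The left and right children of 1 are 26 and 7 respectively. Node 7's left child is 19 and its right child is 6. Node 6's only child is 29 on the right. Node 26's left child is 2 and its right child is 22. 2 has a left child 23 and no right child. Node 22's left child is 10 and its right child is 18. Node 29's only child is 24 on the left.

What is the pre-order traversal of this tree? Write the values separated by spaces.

Pre-order visits the node, then its left subtree, then its right subtree.
Visit 1.
At 1: go left to 26.
  Visit 26.
  At 26: go left to 2.
    Visit 2.
    At 2: go left to 23.
      23 is a leaf — visit 23.
    At 2: no right child.
  At 26: go right to 22.
    Visit 22.
    At 22: go left to 10.
      10 is a leaf — visit 10.
    At 22: go right to 18.
      18 is a leaf — visit 18.
At 1: go right to 7.
  Visit 7.
  At 7: go left to 19.
    19 is a leaf — visit 19.
  At 7: go right to 6.
    Visit 6.
    At 6: no left child.
    At 6: go right to 29.
      Visit 29.
      At 29: go left to 24.
        24 is a leaf — visit 24.
      At 29: no right child.

1 26 2 23 22 10 18 7 19 6 29 24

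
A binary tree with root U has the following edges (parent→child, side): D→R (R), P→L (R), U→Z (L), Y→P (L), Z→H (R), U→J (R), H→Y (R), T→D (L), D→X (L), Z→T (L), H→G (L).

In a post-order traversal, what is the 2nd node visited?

Post-order visits the left subtree, then the right subtree, then the node.
At U: go left to Z.
  At Z: go left to T.
    At T: go left to D.
      At D: go left to X.
        X is a leaf — visit X.
      At D: go right to R.
        R is a leaf — visit R.
      Visit D.
    At T: no right child.
    Visit T.
  At Z: go right to H.
    At H: go left to G.
      G is a leaf — visit G.
    At H: go right to Y.
      At Y: go left to P.
        At P: no left child.
        At P: go right to L.
          L is a leaf — visit L.
        Visit P.
      At Y: no right child.
      Visit Y.
    Visit H.
  Visit Z.
At U: go right to J.
  J is a leaf — visit J.
Visit U.
Full post-order sequence: X, R, D, T, G, L, P, Y, H, Z, J, U.

R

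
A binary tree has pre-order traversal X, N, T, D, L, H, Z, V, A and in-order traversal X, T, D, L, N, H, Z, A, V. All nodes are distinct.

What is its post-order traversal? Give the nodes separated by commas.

L, D, T, A, V, Z, H, N, X

The first element of pre-order is the root; it splits in-order into left and right subtrees.
Root X: left subtree has 0 nodes { }, right has 8 {T, D, L, N, H, Z, A, V}.
  Root N: left subtree has 3 nodes {T, D, L}, right has 4 {H, Z, A, V}.
    Root T: left subtree has 0 nodes { }, right has 2 {D, L}.
      Root D: left subtree has 0 nodes { }, right has 1 {L}.
    Root H: left subtree has 0 nodes { }, right has 3 {Z, A, V}.
      Root Z: left subtree has 0 nodes { }, right has 2 {A, V}.
        Root V: left subtree has 1 node {A}, right has 0 { }.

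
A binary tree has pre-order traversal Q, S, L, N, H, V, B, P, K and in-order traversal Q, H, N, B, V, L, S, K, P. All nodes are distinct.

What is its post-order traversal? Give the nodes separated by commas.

H, B, V, N, L, K, P, S, Q

The first element of pre-order is the root; it splits in-order into left and right subtrees.
Root Q: left subtree has 0 nodes { }, right has 8 {H, N, B, V, L, S, K, P}.
  Root S: left subtree has 5 nodes {H, N, B, V, L}, right has 2 {K, P}.
    Root L: left subtree has 4 nodes {H, N, B, V}, right has 0 { }.
      Root N: left subtree has 1 node {H}, right has 2 {B, V}.
        Root V: left subtree has 1 node {B}, right has 0 { }.
    Root P: left subtree has 1 node {K}, right has 0 { }.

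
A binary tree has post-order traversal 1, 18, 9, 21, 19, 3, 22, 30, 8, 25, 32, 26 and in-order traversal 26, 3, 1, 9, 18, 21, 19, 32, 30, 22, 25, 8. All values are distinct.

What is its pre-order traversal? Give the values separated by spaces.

26 32 3 19 21 9 1 18 25 30 22 8

The last element of post-order is the root; it splits in-order into left and right subtrees.
Root 26: left subtree has 0 nodes { }, right has 11 {3, 1, 9, 18, 21, 19, 32, 30, 22, 25, 8}.
  Root 32: left subtree has 6 nodes {3, 1, 9, 18, 21, 19}, right has 4 {30, 22, 25, 8}.
    Root 3: left subtree has 0 nodes { }, right has 5 {1, 9, 18, 21, 19}.
      Root 19: left subtree has 4 nodes {1, 9, 18, 21}, right has 0 { }.
        Root 21: left subtree has 3 nodes {1, 9, 18}, right has 0 { }.
          Root 9: left subtree has 1 node {1}, right has 1 {18}.
    Root 25: left subtree has 2 nodes {30, 22}, right has 1 {8}.
      Root 30: left subtree has 0 nodes { }, right has 1 {22}.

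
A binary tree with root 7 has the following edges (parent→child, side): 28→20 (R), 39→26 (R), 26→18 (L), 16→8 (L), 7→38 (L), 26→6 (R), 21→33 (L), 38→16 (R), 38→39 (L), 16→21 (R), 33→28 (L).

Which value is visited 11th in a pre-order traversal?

Pre-order visits the node, then its left subtree, then its right subtree.
Visit 7.
At 7: go left to 38.
  Visit 38.
  At 38: go left to 39.
    Visit 39.
    At 39: no left child.
    At 39: go right to 26.
      Visit 26.
      At 26: go left to 18.
        18 is a leaf — visit 18.
      At 26: go right to 6.
        6 is a leaf — visit 6.
  At 38: go right to 16.
    Visit 16.
    At 16: go left to 8.
      8 is a leaf — visit 8.
    At 16: go right to 21.
      Visit 21.
      At 21: go left to 33.
        Visit 33.
        At 33: go left to 28.
          Visit 28.
          At 28: no left child.
          At 28: go right to 20.
            20 is a leaf — visit 20.
        At 33: no right child.
      At 21: no right child.
At 7: no right child.
Full pre-order sequence: 7, 38, 39, 26, 18, 6, 16, 8, 21, 33, 28, 20.

28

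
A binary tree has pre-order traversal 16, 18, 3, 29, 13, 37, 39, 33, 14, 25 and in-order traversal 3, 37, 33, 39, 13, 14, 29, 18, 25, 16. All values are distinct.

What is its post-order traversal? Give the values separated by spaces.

33 39 37 14 13 29 3 25 18 16

The first element of pre-order is the root; it splits in-order into left and right subtrees.
Root 16: left subtree has 9 nodes {3, 37, 33, 39, 13, 14, 29, 18, 25}, right has 0 { }.
  Root 18: left subtree has 7 nodes {3, 37, 33, 39, 13, 14, 29}, right has 1 {25}.
    Root 3: left subtree has 0 nodes { }, right has 6 {37, 33, 39, 13, 14, 29}.
      Root 29: left subtree has 5 nodes {37, 33, 39, 13, 14}, right has 0 { }.
        Root 13: left subtree has 3 nodes {37, 33, 39}, right has 1 {14}.
          Root 37: left subtree has 0 nodes { }, right has 2 {33, 39}.
            Root 39: left subtree has 1 node {33}, right has 0 { }.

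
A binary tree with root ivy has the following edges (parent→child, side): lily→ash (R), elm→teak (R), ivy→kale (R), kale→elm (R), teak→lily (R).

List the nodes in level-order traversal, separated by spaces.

ivy kale elm teak lily ash

Level-order visits nodes level by level from the root, left to right within each level.
Level 0: ivy
Level 1: kale
Level 2: elm
Level 3: teak
Level 4: lily
Level 5: ash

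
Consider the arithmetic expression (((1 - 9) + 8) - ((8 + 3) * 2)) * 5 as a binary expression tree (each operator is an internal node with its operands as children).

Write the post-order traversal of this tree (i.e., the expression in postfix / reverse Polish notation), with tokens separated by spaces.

Post-order on an expression tree gives postfix notation: for each operator, emit left operand, right operand, then the operator.

1 9 - 8 + 8 3 + 2 * - 5 *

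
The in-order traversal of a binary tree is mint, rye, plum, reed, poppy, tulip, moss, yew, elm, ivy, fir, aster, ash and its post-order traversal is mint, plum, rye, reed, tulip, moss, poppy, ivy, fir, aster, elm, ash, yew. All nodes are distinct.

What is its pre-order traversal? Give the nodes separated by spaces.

yew poppy reed rye mint plum moss tulip ash elm aster fir ivy

The last element of post-order is the root; it splits in-order into left and right subtrees.
Root yew: left subtree has 7 nodes {mint, rye, plum, reed, poppy, tulip, moss}, right has 5 {elm, ivy, fir, aster, ash}.
  Root poppy: left subtree has 4 nodes {mint, rye, plum, reed}, right has 2 {tulip, moss}.
    Root reed: left subtree has 3 nodes {mint, rye, plum}, right has 0 { }.
      Root rye: left subtree has 1 node {mint}, right has 1 {plum}.
    Root moss: left subtree has 1 node {tulip}, right has 0 { }.
  Root ash: left subtree has 4 nodes {elm, ivy, fir, aster}, right has 0 { }.
    Root elm: left subtree has 0 nodes { }, right has 3 {ivy, fir, aster}.
      Root aster: left subtree has 2 nodes {ivy, fir}, right has 0 { }.
        Root fir: left subtree has 1 node {ivy}, right has 0 { }.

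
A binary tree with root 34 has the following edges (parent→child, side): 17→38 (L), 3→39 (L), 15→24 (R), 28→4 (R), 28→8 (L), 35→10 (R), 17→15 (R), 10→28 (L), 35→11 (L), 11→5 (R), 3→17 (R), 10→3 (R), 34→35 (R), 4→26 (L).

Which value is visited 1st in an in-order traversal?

34

In-order visits the left subtree, then the node, then the right subtree.
At 34: no left child.
Visit 34.
At 34: go right to 35.
  At 35: go left to 11.
    At 11: no left child.
    Visit 11.
    At 11: go right to 5.
      5 is a leaf — visit 5.
  Visit 35.
  At 35: go right to 10.
    At 10: go left to 28.
      At 28: go left to 8.
        8 is a leaf — visit 8.
      Visit 28.
      At 28: go right to 4.
        At 4: go left to 26.
          26 is a leaf — visit 26.
        Visit 4.
        At 4: no right child.
    Visit 10.
    At 10: go right to 3.
      At 3: go left to 39.
        39 is a leaf — visit 39.
      Visit 3.
      At 3: go right to 17.
        At 17: go left to 38.
          38 is a leaf — visit 38.
        Visit 17.
        At 17: go right to 15.
          At 15: no left child.
          Visit 15.
          At 15: go right to 24.
            24 is a leaf — visit 24.
Full in-order sequence: 34, 11, 5, 35, 8, 28, 26, 4, 10, 39, 3, 38, 17, 15, 24.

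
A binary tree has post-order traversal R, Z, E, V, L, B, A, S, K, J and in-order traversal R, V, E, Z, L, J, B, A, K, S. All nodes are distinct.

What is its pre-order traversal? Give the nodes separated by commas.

J, L, V, R, E, Z, K, A, B, S

The last element of post-order is the root; it splits in-order into left and right subtrees.
Root J: left subtree has 5 nodes {R, V, E, Z, L}, right has 4 {B, A, K, S}.
  Root L: left subtree has 4 nodes {R, V, E, Z}, right has 0 { }.
    Root V: left subtree has 1 node {R}, right has 2 {E, Z}.
      Root E: left subtree has 0 nodes { }, right has 1 {Z}.
  Root K: left subtree has 2 nodes {B, A}, right has 1 {S}.
    Root A: left subtree has 1 node {B}, right has 0 { }.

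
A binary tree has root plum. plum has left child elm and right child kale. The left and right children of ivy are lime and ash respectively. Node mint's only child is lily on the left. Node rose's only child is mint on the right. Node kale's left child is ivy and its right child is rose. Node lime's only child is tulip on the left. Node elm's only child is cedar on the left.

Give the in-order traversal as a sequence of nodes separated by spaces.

cedar elm plum tulip lime ivy ash kale rose lily mint

In-order visits the left subtree, then the node, then the right subtree.
At plum: go left to elm.
  At elm: go left to cedar.
    cedar is a leaf — visit cedar.
  Visit elm.
  At elm: no right child.
Visit plum.
At plum: go right to kale.
  At kale: go left to ivy.
    At ivy: go left to lime.
      At lime: go left to tulip.
        tulip is a leaf — visit tulip.
      Visit lime.
      At lime: no right child.
    Visit ivy.
    At ivy: go right to ash.
      ash is a leaf — visit ash.
  Visit kale.
  At kale: go right to rose.
    At rose: no left child.
    Visit rose.
    At rose: go right to mint.
      At mint: go left to lily.
        lily is a leaf — visit lily.
      Visit mint.
      At mint: no right child.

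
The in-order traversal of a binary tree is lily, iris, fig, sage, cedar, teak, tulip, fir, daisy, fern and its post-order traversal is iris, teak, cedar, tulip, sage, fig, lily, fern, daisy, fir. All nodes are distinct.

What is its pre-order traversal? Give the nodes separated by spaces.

The last element of post-order is the root; it splits in-order into left and right subtrees.
Root fir: left subtree has 7 nodes {lily, iris, fig, sage, cedar, teak, tulip}, right has 2 {daisy, fern}.
  Root lily: left subtree has 0 nodes { }, right has 6 {iris, fig, sage, cedar, teak, tulip}.
    Root fig: left subtree has 1 node {iris}, right has 4 {sage, cedar, teak, tulip}.
      Root sage: left subtree has 0 nodes { }, right has 3 {cedar, teak, tulip}.
        Root tulip: left subtree has 2 nodes {cedar, teak}, right has 0 { }.
          Root cedar: left subtree has 0 nodes { }, right has 1 {teak}.
  Root daisy: left subtree has 0 nodes { }, right has 1 {fern}.

fir lily fig iris sage tulip cedar teak daisy fern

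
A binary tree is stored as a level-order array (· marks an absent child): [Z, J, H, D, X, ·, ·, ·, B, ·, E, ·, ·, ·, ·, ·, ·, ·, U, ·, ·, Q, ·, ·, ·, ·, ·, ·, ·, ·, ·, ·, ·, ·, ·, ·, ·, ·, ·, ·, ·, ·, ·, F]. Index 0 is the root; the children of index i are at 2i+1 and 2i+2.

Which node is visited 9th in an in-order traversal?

In-order visits the left subtree, then the node, then the right subtree.
At Z: go left to J.
  At J: go left to D.
    At D: no left child.
    Visit D.
    At D: go right to B.
      At B: no left child.
      Visit B.
      At B: go right to U.
        U is a leaf — visit U.
  Visit J.
  At J: go right to X.
    At X: no left child.
    Visit X.
    At X: go right to E.
      At E: go left to Q.
        At Q: go left to F.
          F is a leaf — visit F.
        Visit Q.
        At Q: no right child.
      Visit E.
      At E: no right child.
Visit Z.
At Z: go right to H.
  H is a leaf — visit H.
Full in-order sequence: D, B, U, J, X, F, Q, E, Z, H.

Z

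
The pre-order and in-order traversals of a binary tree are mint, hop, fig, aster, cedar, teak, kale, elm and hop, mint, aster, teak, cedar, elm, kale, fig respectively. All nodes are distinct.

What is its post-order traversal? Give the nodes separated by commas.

The first element of pre-order is the root; it splits in-order into left and right subtrees.
Root mint: left subtree has 1 node {hop}, right has 6 {aster, teak, cedar, elm, kale, fig}.
  Root fig: left subtree has 5 nodes {aster, teak, cedar, elm, kale}, right has 0 { }.
    Root aster: left subtree has 0 nodes { }, right has 4 {teak, cedar, elm, kale}.
      Root cedar: left subtree has 1 node {teak}, right has 2 {elm, kale}.
        Root kale: left subtree has 1 node {elm}, right has 0 { }.

hop, teak, elm, kale, cedar, aster, fig, mint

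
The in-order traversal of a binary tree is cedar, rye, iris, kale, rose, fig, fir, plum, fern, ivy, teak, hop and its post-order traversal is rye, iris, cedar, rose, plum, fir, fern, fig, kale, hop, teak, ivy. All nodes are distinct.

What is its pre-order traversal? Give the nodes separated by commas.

ivy, kale, cedar, iris, rye, fig, rose, fern, fir, plum, teak, hop

The last element of post-order is the root; it splits in-order into left and right subtrees.
Root ivy: left subtree has 9 nodes {cedar, rye, iris, kale, rose, fig, fir, plum, fern}, right has 2 {teak, hop}.
  Root kale: left subtree has 3 nodes {cedar, rye, iris}, right has 5 {rose, fig, fir, plum, fern}.
    Root cedar: left subtree has 0 nodes { }, right has 2 {rye, iris}.
      Root iris: left subtree has 1 node {rye}, right has 0 { }.
    Root fig: left subtree has 1 node {rose}, right has 3 {fir, plum, fern}.
      Root fern: left subtree has 2 nodes {fir, plum}, right has 0 { }.
        Root fir: left subtree has 0 nodes { }, right has 1 {plum}.
  Root teak: left subtree has 0 nodes { }, right has 1 {hop}.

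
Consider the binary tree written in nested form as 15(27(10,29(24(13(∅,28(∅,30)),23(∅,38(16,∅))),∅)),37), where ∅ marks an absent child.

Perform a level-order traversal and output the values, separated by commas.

15, 27, 37, 10, 29, 24, 13, 23, 28, 38, 30, 16

Level-order visits nodes level by level from the root, left to right within each level.
Level 0: 15
Level 1: 27, 37
Level 2: 10, 29
Level 3: 24
Level 4: 13, 23
Level 5: 28, 38
Level 6: 30, 16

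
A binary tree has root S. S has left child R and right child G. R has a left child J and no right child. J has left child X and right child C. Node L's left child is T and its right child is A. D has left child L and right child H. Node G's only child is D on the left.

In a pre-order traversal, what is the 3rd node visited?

J

Pre-order visits the node, then its left subtree, then its right subtree.
Visit S.
At S: go left to R.
  Visit R.
  At R: go left to J.
    Visit J.
    At J: go left to X.
      X is a leaf — visit X.
    At J: go right to C.
      C is a leaf — visit C.
  At R: no right child.
At S: go right to G.
  Visit G.
  At G: go left to D.
    Visit D.
    At D: go left to L.
      Visit L.
      At L: go left to T.
        T is a leaf — visit T.
      At L: go right to A.
        A is a leaf — visit A.
    At D: go right to H.
      H is a leaf — visit H.
  At G: no right child.
Full pre-order sequence: S, R, J, X, C, G, D, L, T, A, H.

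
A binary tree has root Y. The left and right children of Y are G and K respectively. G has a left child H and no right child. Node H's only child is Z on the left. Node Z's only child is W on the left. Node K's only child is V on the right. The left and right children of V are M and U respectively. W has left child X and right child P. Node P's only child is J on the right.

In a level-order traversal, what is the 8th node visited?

Level-order visits nodes level by level from the root, left to right within each level.
Level 0: Y
Level 1: G, K
Level 2: H, V
Level 3: Z, M, U
Level 4: W
Level 5: X, P
Level 6: J
Full level-order sequence: Y, G, K, H, V, Z, M, U, W, X, P, J.

U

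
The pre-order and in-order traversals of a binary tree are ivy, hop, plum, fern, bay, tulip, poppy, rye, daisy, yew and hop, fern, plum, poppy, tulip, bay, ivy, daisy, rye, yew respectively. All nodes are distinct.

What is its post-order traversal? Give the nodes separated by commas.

fern, poppy, tulip, bay, plum, hop, daisy, yew, rye, ivy

The first element of pre-order is the root; it splits in-order into left and right subtrees.
Root ivy: left subtree has 6 nodes {hop, fern, plum, poppy, tulip, bay}, right has 3 {daisy, rye, yew}.
  Root hop: left subtree has 0 nodes { }, right has 5 {fern, plum, poppy, tulip, bay}.
    Root plum: left subtree has 1 node {fern}, right has 3 {poppy, tulip, bay}.
      Root bay: left subtree has 2 nodes {poppy, tulip}, right has 0 { }.
        Root tulip: left subtree has 1 node {poppy}, right has 0 { }.
  Root rye: left subtree has 1 node {daisy}, right has 1 {yew}.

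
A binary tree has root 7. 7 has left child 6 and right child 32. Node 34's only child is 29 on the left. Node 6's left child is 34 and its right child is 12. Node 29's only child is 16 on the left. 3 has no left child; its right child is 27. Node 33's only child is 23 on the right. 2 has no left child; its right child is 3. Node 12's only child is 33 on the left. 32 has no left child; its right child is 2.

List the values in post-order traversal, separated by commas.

16, 29, 34, 23, 33, 12, 6, 27, 3, 2, 32, 7

Post-order visits the left subtree, then the right subtree, then the node.
At 7: go left to 6.
  At 6: go left to 34.
    At 34: go left to 29.
      At 29: go left to 16.
        16 is a leaf — visit 16.
      At 29: no right child.
      Visit 29.
    At 34: no right child.
    Visit 34.
  At 6: go right to 12.
    At 12: go left to 33.
      At 33: no left child.
      At 33: go right to 23.
        23 is a leaf — visit 23.
      Visit 33.
    At 12: no right child.
    Visit 12.
  Visit 6.
At 7: go right to 32.
  At 32: no left child.
  At 32: go right to 2.
    At 2: no left child.
    At 2: go right to 3.
      At 3: no left child.
      At 3: go right to 27.
        27 is a leaf — visit 27.
      Visit 3.
    Visit 2.
  Visit 32.
Visit 7.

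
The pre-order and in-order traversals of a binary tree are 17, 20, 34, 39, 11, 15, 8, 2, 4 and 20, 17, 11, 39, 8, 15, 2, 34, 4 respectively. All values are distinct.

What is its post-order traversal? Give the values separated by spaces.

The first element of pre-order is the root; it splits in-order into left and right subtrees.
Root 17: left subtree has 1 node {20}, right has 7 {11, 39, 8, 15, 2, 34, 4}.
  Root 34: left subtree has 5 nodes {11, 39, 8, 15, 2}, right has 1 {4}.
    Root 39: left subtree has 1 node {11}, right has 3 {8, 15, 2}.
      Root 15: left subtree has 1 node {8}, right has 1 {2}.

20 11 8 2 15 39 4 34 17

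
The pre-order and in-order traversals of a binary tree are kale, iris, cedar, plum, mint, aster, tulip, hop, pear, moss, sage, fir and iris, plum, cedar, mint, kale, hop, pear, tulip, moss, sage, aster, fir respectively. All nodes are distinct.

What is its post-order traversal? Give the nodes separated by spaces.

plum mint cedar iris pear hop sage moss tulip fir aster kale

The first element of pre-order is the root; it splits in-order into left and right subtrees.
Root kale: left subtree has 4 nodes {iris, plum, cedar, mint}, right has 7 {hop, pear, tulip, moss, sage, aster, fir}.
  Root iris: left subtree has 0 nodes { }, right has 3 {plum, cedar, mint}.
    Root cedar: left subtree has 1 node {plum}, right has 1 {mint}.
  Root aster: left subtree has 5 nodes {hop, pear, tulip, moss, sage}, right has 1 {fir}.
    Root tulip: left subtree has 2 nodes {hop, pear}, right has 2 {moss, sage}.
      Root hop: left subtree has 0 nodes { }, right has 1 {pear}.
      Root moss: left subtree has 0 nodes { }, right has 1 {sage}.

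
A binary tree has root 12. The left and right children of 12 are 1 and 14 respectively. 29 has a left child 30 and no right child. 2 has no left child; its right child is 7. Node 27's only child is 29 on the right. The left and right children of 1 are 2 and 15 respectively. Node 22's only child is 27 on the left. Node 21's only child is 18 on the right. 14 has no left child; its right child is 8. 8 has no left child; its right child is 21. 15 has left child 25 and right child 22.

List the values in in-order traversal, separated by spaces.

2 7 1 25 15 27 30 29 22 12 14 8 21 18

In-order visits the left subtree, then the node, then the right subtree.
At 12: go left to 1.
  At 1: go left to 2.
    At 2: no left child.
    Visit 2.
    At 2: go right to 7.
      7 is a leaf — visit 7.
  Visit 1.
  At 1: go right to 15.
    At 15: go left to 25.
      25 is a leaf — visit 25.
    Visit 15.
    At 15: go right to 22.
      At 22: go left to 27.
        At 27: no left child.
        Visit 27.
        At 27: go right to 29.
          At 29: go left to 30.
            30 is a leaf — visit 30.
          Visit 29.
          At 29: no right child.
      Visit 22.
      At 22: no right child.
Visit 12.
At 12: go right to 14.
  At 14: no left child.
  Visit 14.
  At 14: go right to 8.
    At 8: no left child.
    Visit 8.
    At 8: go right to 21.
      At 21: no left child.
      Visit 21.
      At 21: go right to 18.
        18 is a leaf — visit 18.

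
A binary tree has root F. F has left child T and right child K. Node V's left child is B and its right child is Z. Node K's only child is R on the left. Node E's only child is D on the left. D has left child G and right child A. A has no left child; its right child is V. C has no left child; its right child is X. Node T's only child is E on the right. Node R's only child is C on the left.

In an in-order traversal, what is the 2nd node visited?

In-order visits the left subtree, then the node, then the right subtree.
At F: go left to T.
  At T: no left child.
  Visit T.
  At T: go right to E.
    At E: go left to D.
      At D: go left to G.
        G is a leaf — visit G.
      Visit D.
      At D: go right to A.
        At A: no left child.
        Visit A.
        At A: go right to V.
          At V: go left to B.
            B is a leaf — visit B.
          Visit V.
          At V: go right to Z.
            Z is a leaf — visit Z.
    Visit E.
    At E: no right child.
Visit F.
At F: go right to K.
  At K: go left to R.
    At R: go left to C.
      At C: no left child.
      Visit C.
      At C: go right to X.
        X is a leaf — visit X.
    Visit R.
    At R: no right child.
  Visit K.
  At K: no right child.
Full in-order sequence: T, G, D, A, B, V, Z, E, F, C, X, R, K.

G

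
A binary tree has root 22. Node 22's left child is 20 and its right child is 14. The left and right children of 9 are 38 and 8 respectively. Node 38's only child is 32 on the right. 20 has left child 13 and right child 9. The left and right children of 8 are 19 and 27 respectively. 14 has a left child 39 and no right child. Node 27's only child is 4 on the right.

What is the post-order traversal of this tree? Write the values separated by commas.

13, 32, 38, 19, 4, 27, 8, 9, 20, 39, 14, 22

Post-order visits the left subtree, then the right subtree, then the node.
At 22: go left to 20.
  At 20: go left to 13.
    13 is a leaf — visit 13.
  At 20: go right to 9.
    At 9: go left to 38.
      At 38: no left child.
      At 38: go right to 32.
        32 is a leaf — visit 32.
      Visit 38.
    At 9: go right to 8.
      At 8: go left to 19.
        19 is a leaf — visit 19.
      At 8: go right to 27.
        At 27: no left child.
        At 27: go right to 4.
          4 is a leaf — visit 4.
        Visit 27.
      Visit 8.
    Visit 9.
  Visit 20.
At 22: go right to 14.
  At 14: go left to 39.
    39 is a leaf — visit 39.
  At 14: no right child.
  Visit 14.
Visit 22.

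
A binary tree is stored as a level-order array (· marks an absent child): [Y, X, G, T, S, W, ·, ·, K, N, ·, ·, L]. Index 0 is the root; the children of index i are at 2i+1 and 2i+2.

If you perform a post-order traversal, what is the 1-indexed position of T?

2

Post-order visits the left subtree, then the right subtree, then the node.
At Y: go left to X.
  At X: go left to T.
    At T: no left child.
    At T: go right to K.
      K is a leaf — visit K.
    Visit T.
  At X: go right to S.
    At S: go left to N.
      N is a leaf — visit N.
    At S: no right child.
    Visit S.
  Visit X.
At Y: go right to G.
  At G: go left to W.
    At W: no left child.
    At W: go right to L.
      L is a leaf — visit L.
    Visit W.
  At G: no right child.
  Visit G.
Visit Y.
Full post-order sequence: K, T, N, S, X, L, W, G, Y.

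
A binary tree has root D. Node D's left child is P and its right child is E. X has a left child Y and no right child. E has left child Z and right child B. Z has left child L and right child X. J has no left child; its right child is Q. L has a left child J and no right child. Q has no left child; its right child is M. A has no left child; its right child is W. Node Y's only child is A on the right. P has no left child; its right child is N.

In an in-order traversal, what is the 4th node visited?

In-order visits the left subtree, then the node, then the right subtree.
At D: go left to P.
  At P: no left child.
  Visit P.
  At P: go right to N.
    N is a leaf — visit N.
Visit D.
At D: go right to E.
  At E: go left to Z.
    At Z: go left to L.
      At L: go left to J.
        At J: no left child.
        Visit J.
        At J: go right to Q.
          At Q: no left child.
          Visit Q.
          At Q: go right to M.
            M is a leaf — visit M.
      Visit L.
      At L: no right child.
    Visit Z.
    At Z: go right to X.
      At X: go left to Y.
        At Y: no left child.
        Visit Y.
        At Y: go right to A.
          At A: no left child.
          Visit A.
          At A: go right to W.
            W is a leaf — visit W.
      Visit X.
      At X: no right child.
  Visit E.
  At E: go right to B.
    B is a leaf — visit B.
Full in-order sequence: P, N, D, J, Q, M, L, Z, Y, A, W, X, E, B.

J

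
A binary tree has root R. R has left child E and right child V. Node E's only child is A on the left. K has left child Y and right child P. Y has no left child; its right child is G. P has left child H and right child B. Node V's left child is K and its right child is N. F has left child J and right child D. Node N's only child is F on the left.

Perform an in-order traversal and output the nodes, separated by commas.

A, E, R, Y, G, K, H, P, B, V, J, F, D, N

In-order visits the left subtree, then the node, then the right subtree.
At R: go left to E.
  At E: go left to A.
    A is a leaf — visit A.
  Visit E.
  At E: no right child.
Visit R.
At R: go right to V.
  At V: go left to K.
    At K: go left to Y.
      At Y: no left child.
      Visit Y.
      At Y: go right to G.
        G is a leaf — visit G.
    Visit K.
    At K: go right to P.
      At P: go left to H.
        H is a leaf — visit H.
      Visit P.
      At P: go right to B.
        B is a leaf — visit B.
  Visit V.
  At V: go right to N.
    At N: go left to F.
      At F: go left to J.
        J is a leaf — visit J.
      Visit F.
      At F: go right to D.
        D is a leaf — visit D.
    Visit N.
    At N: no right child.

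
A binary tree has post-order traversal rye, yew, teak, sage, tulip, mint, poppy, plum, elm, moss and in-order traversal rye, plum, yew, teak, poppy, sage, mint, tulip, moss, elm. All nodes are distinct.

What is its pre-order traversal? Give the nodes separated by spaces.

moss plum rye poppy teak yew mint sage tulip elm

The last element of post-order is the root; it splits in-order into left and right subtrees.
Root moss: left subtree has 8 nodes {rye, plum, yew, teak, poppy, sage, mint, tulip}, right has 1 {elm}.
  Root plum: left subtree has 1 node {rye}, right has 6 {yew, teak, poppy, sage, mint, tulip}.
    Root poppy: left subtree has 2 nodes {yew, teak}, right has 3 {sage, mint, tulip}.
      Root teak: left subtree has 1 node {yew}, right has 0 { }.
      Root mint: left subtree has 1 node {sage}, right has 1 {tulip}.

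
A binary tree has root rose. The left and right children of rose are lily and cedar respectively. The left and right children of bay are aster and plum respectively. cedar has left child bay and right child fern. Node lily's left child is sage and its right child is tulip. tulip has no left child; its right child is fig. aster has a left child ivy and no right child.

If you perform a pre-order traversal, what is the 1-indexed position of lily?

Pre-order visits the node, then its left subtree, then its right subtree.
Visit rose.
At rose: go left to lily.
  Visit lily.
  At lily: go left to sage.
    sage is a leaf — visit sage.
  At lily: go right to tulip.
    Visit tulip.
    At tulip: no left child.
    At tulip: go right to fig.
      fig is a leaf — visit fig.
At rose: go right to cedar.
  Visit cedar.
  At cedar: go left to bay.
    Visit bay.
    At bay: go left to aster.
      Visit aster.
      At aster: go left to ivy.
        ivy is a leaf — visit ivy.
      At aster: no right child.
    At bay: go right to plum.
      plum is a leaf — visit plum.
  At cedar: go right to fern.
    fern is a leaf — visit fern.
Full pre-order sequence: rose, lily, sage, tulip, fig, cedar, bay, aster, ivy, plum, fern.

2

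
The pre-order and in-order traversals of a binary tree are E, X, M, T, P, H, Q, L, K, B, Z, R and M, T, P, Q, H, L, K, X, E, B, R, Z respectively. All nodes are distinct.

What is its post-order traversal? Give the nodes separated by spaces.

The first element of pre-order is the root; it splits in-order into left and right subtrees.
Root E: left subtree has 8 nodes {M, T, P, Q, H, L, K, X}, right has 3 {B, R, Z}.
  Root X: left subtree has 7 nodes {M, T, P, Q, H, L, K}, right has 0 { }.
    Root M: left subtree has 0 nodes { }, right has 6 {T, P, Q, H, L, K}.
      Root T: left subtree has 0 nodes { }, right has 5 {P, Q, H, L, K}.
        Root P: left subtree has 0 nodes { }, right has 4 {Q, H, L, K}.
          Root H: left subtree has 1 node {Q}, right has 2 {L, K}.
            Root L: left subtree has 0 nodes { }, right has 1 {K}.
  Root B: left subtree has 0 nodes { }, right has 2 {R, Z}.
    Root Z: left subtree has 1 node {R}, right has 0 { }.

Q K L H P T M X R Z B E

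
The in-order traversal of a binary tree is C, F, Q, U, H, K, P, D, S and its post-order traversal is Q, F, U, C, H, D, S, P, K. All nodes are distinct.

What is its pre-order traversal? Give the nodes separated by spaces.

The last element of post-order is the root; it splits in-order into left and right subtrees.
Root K: left subtree has 5 nodes {C, F, Q, U, H}, right has 3 {P, D, S}.
  Root H: left subtree has 4 nodes {C, F, Q, U}, right has 0 { }.
    Root C: left subtree has 0 nodes { }, right has 3 {F, Q, U}.
      Root U: left subtree has 2 nodes {F, Q}, right has 0 { }.
        Root F: left subtree has 0 nodes { }, right has 1 {Q}.
  Root P: left subtree has 0 nodes { }, right has 2 {D, S}.
    Root S: left subtree has 1 node {D}, right has 0 { }.

K H C U F Q P S D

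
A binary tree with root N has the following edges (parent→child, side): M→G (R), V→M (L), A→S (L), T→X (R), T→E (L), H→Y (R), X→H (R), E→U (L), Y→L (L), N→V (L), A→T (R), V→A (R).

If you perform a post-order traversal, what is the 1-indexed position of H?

Post-order visits the left subtree, then the right subtree, then the node.
At N: go left to V.
  At V: go left to M.
    At M: no left child.
    At M: go right to G.
      G is a leaf — visit G.
    Visit M.
  At V: go right to A.
    At A: go left to S.
      S is a leaf — visit S.
    At A: go right to T.
      At T: go left to E.
        At E: go left to U.
          U is a leaf — visit U.
        At E: no right child.
        Visit E.
      At T: go right to X.
        At X: no left child.
        At X: go right to H.
          At H: no left child.
          At H: go right to Y.
            At Y: go left to L.
              L is a leaf — visit L.
            At Y: no right child.
            Visit Y.
          Visit H.
        Visit X.
      Visit T.
    Visit A.
  Visit V.
At N: no right child.
Visit N.
Full post-order sequence: G, M, S, U, E, L, Y, H, X, T, A, V, N.

8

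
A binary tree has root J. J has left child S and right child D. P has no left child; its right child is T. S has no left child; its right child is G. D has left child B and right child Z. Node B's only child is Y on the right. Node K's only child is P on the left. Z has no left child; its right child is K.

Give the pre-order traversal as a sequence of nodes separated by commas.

Pre-order visits the node, then its left subtree, then its right subtree.
Visit J.
At J: go left to S.
  Visit S.
  At S: no left child.
  At S: go right to G.
    G is a leaf — visit G.
At J: go right to D.
  Visit D.
  At D: go left to B.
    Visit B.
    At B: no left child.
    At B: go right to Y.
      Y is a leaf — visit Y.
  At D: go right to Z.
    Visit Z.
    At Z: no left child.
    At Z: go right to K.
      Visit K.
      At K: go left to P.
        Visit P.
        At P: no left child.
        At P: go right to T.
          T is a leaf — visit T.
      At K: no right child.

J, S, G, D, B, Y, Z, K, P, T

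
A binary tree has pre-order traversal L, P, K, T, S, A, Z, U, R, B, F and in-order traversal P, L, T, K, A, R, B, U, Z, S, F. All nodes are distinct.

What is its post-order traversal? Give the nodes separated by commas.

P, T, B, R, U, Z, A, F, S, K, L

The first element of pre-order is the root; it splits in-order into left and right subtrees.
Root L: left subtree has 1 node {P}, right has 9 {T, K, A, R, B, U, Z, S, F}.
  Root K: left subtree has 1 node {T}, right has 7 {A, R, B, U, Z, S, F}.
    Root S: left subtree has 5 nodes {A, R, B, U, Z}, right has 1 {F}.
      Root A: left subtree has 0 nodes { }, right has 4 {R, B, U, Z}.
        Root Z: left subtree has 3 nodes {R, B, U}, right has 0 { }.
          Root U: left subtree has 2 nodes {R, B}, right has 0 { }.
            Root R: left subtree has 0 nodes { }, right has 1 {B}.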